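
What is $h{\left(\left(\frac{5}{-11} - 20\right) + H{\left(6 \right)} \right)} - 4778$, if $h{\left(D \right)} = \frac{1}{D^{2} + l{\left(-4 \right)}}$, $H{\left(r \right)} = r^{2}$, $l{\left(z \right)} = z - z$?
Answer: $- \frac{139713377}{29241} \approx -4778.0$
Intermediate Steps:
$l{\left(z \right)} = 0$
$h{\left(D \right)} = \frac{1}{D^{2}}$ ($h{\left(D \right)} = \frac{1}{D^{2} + 0} = \frac{1}{D^{2}}$)
$h{\left(\left(\frac{5}{-11} - 20\right) + H{\left(6 \right)} \right)} - 4778 = \frac{1}{\left(\left(\frac{5}{-11} - 20\right) + 6^{2}\right)^{2}} - 4778 = \frac{1}{\left(\left(5 \left(- \frac{1}{11}\right) - 20\right) + 36\right)^{2}} - 4778 = \frac{1}{\left(\left(- \frac{5}{11} - 20\right) + 36\right)^{2}} - 4778 = \frac{1}{\left(- \frac{225}{11} + 36\right)^{2}} - 4778 = \frac{1}{\frac{29241}{121}} - 4778 = \frac{121}{29241} - 4778 = - \frac{139713377}{29241}$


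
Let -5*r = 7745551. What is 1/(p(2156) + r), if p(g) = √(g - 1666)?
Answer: -38727755/59993560281351 - 175*√10/59993560281351 ≈ -6.4554e-7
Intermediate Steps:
r = -7745551/5 (r = -⅕*7745551 = -7745551/5 ≈ -1.5491e+6)
p(g) = √(-1666 + g)
1/(p(2156) + r) = 1/(√(-1666 + 2156) - 7745551/5) = 1/(√490 - 7745551/5) = 1/(7*√10 - 7745551/5) = 1/(-7745551/5 + 7*√10)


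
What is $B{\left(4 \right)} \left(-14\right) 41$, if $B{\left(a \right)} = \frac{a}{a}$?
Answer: $-574$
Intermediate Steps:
$B{\left(a \right)} = 1$
$B{\left(4 \right)} \left(-14\right) 41 = 1 \left(-14\right) 41 = \left(-14\right) 41 = -574$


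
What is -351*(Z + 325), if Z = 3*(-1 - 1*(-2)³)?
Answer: -121446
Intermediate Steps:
Z = 21 (Z = 3*(-1 - 1*(-8)) = 3*(-1 + 8) = 3*7 = 21)
-351*(Z + 325) = -351*(21 + 325) = -351*346 = -121446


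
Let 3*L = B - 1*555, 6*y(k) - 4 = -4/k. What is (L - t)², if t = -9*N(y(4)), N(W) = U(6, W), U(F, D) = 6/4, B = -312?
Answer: 303601/4 ≈ 75900.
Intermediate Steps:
U(F, D) = 3/2 (U(F, D) = 6*(¼) = 3/2)
y(k) = ⅔ - 2/(3*k) (y(k) = ⅔ + (-4/k)/6 = ⅔ - 2/(3*k))
N(W) = 3/2
L = -289 (L = (-312 - 1*555)/3 = (-312 - 555)/3 = (⅓)*(-867) = -289)
t = -27/2 (t = -9*3/2 = -27/2 ≈ -13.500)
(L - t)² = (-289 - 1*(-27/2))² = (-289 + 27/2)² = (-551/2)² = 303601/4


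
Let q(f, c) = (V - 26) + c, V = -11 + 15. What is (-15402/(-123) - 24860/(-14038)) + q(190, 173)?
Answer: 79999805/287779 ≈ 277.99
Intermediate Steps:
V = 4
q(f, c) = -22 + c (q(f, c) = (4 - 26) + c = -22 + c)
(-15402/(-123) - 24860/(-14038)) + q(190, 173) = (-15402/(-123) - 24860/(-14038)) + (-22 + 173) = (-15402*(-1/123) - 24860*(-1/14038)) + 151 = (5134/41 + 12430/7019) + 151 = 36545176/287779 + 151 = 79999805/287779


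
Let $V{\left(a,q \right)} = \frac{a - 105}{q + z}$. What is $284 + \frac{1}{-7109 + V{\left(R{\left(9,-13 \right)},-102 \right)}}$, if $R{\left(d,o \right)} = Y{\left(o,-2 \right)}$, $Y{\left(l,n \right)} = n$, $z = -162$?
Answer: $\frac{532973732}{1876669} \approx 284.0$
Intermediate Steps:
$R{\left(d,o \right)} = -2$
$V{\left(a,q \right)} = \frac{-105 + a}{-162 + q}$ ($V{\left(a,q \right)} = \frac{a - 105}{q - 162} = \frac{-105 + a}{-162 + q}$)
$284 + \frac{1}{-7109 + V{\left(R{\left(9,-13 \right)},-102 \right)}} = 284 + \frac{1}{-7109 + \frac{-105 - 2}{-162 - 102}} = 284 + \frac{1}{-7109 + \frac{1}{-264} \left(-107\right)} = 284 + \frac{1}{-7109 - - \frac{107}{264}} = 284 + \frac{1}{-7109 + \frac{107}{264}} = 284 + \frac{1}{- \frac{1876669}{264}} = 284 - \frac{264}{1876669} = \frac{532973732}{1876669}$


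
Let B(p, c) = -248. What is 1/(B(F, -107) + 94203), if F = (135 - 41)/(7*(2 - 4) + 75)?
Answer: 1/93955 ≈ 1.0643e-5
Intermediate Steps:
F = 94/61 (F = 94/(7*(-2) + 75) = 94/(-14 + 75) = 94/61 ≈ 1.5410)
1/(B(F, -107) + 94203) = 1/(-248 + 94203) = 1/93955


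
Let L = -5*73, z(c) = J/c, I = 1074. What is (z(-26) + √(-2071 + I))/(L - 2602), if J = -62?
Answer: -31/38571 - I*√997/2967 ≈ -0.00080371 - 0.010642*I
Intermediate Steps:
z(c) = -62/c
L = -365
(z(-26) + √(-2071 + I))/(L - 2602) = (-62/(-26) + √(-2071 + 1074))/(-365 - 2602) = (-62*(-1/26) + √(-997))/(-2967) = (31/13 + I*√997)*(-1/2967) = -31/38571 - I*√997/2967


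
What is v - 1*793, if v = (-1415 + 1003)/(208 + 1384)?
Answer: -315717/398 ≈ -793.26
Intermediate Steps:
v = -103/398 (v = -412/1592 = -412*1/1592 = -103/398 ≈ -0.25879)
v - 1*793 = -103/398 - 1*793 = -103/398 - 793 = -315717/398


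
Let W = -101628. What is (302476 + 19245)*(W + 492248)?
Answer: 125670657020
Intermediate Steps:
(302476 + 19245)*(W + 492248) = (302476 + 19245)*(-101628 + 492248) = 321721*390620 = 125670657020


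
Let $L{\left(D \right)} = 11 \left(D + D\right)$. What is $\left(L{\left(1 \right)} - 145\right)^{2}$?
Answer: $15129$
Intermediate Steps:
$L{\left(D \right)} = 22 D$ ($L{\left(D \right)} = 11 \cdot 2 D = 22 D$)
$\left(L{\left(1 \right)} - 145\right)^{2} = \left(22 \cdot 1 - 145\right)^{2} = \left(22 - 145\right)^{2} = \left(-123\right)^{2} = 15129$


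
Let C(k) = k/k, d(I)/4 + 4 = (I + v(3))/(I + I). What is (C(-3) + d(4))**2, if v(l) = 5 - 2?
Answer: 529/4 ≈ 132.25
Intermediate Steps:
v(l) = 3
d(I) = -16 + 2*(3 + I)/I (d(I) = -16 + 4*((I + 3)/(I + I)) = -16 + 4*((3 + I)/((2*I))) = -16 + 4*((3 + I)*(1/(2*I))) = -16 + 4*((3 + I)/(2*I)) = -16 + 2*(3 + I)/I)
C(k) = 1
(C(-3) + d(4))**2 = (1 + (-14 + 6/4))**2 = (1 + (-14 + 6*(1/4)))**2 = (1 + (-14 + 3/2))**2 = (1 - 25/2)**2 = (-23/2)**2 = 529/4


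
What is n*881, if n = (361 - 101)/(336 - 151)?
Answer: 45812/37 ≈ 1238.2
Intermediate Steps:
n = 52/37 (n = 260/185 = 260*(1/185) = 52/37 ≈ 1.4054)
n*881 = (52/37)*881 = 45812/37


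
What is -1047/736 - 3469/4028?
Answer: -1692625/741152 ≈ -2.2838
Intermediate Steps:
-1047/736 - 3469/4028 = -1692625/741152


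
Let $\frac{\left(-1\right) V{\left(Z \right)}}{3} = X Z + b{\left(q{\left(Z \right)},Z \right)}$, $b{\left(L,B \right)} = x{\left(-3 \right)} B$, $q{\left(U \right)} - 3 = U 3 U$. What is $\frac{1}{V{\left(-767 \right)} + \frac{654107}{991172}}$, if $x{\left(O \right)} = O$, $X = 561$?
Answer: $\frac{991172}{1272623872883} \approx 7.7884 \cdot 10^{-7}$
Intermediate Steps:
$q{\left(U \right)} = 3 + 3 U^{2}$ ($q{\left(U \right)} = 3 + U 3 U = 3 + 3 U U = 3 + 3 U^{2}$)
$b{\left(L,B \right)} = - 3 B$
$V{\left(Z \right)} = - 1674 Z$ ($V{\left(Z \right)} = - 3 \left(561 Z - 3 Z\right) = - 3 \cdot 558 Z = - 1674 Z$)
$\frac{1}{V{\left(-767 \right)} + \frac{654107}{991172}} = \frac{1}{\left(-1674\right) \left(-767\right) + \frac{654107}{991172}} = \frac{1}{1283958 + 654107 \cdot \frac{1}{991172}} = \frac{1}{1283958 + \frac{654107}{991172}} = \frac{1}{\frac{1272623872883}{991172}} = \frac{991172}{1272623872883}$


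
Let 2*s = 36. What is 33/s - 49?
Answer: -283/6 ≈ -47.167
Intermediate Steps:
s = 18 (s = (1/2)*36 = 18)
33/s - 49 = 33/18 - 49 = (1/18)*33 - 49 = 11/6 - 49 = -283/6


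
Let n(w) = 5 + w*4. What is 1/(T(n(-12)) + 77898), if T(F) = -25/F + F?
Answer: 43/3347790 ≈ 1.2844e-5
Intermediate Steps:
n(w) = 5 + 4*w
T(F) = F - 25/F
1/(T(n(-12)) + 77898) = 1/(((5 + 4*(-12)) - 25/(5 + 4*(-12))) + 77898) = 1/(((5 - 48) - 25/(5 - 48)) + 77898) = 1/((-43 - 25/(-43)) + 77898) = 1/((-43 - 25*(-1/43)) + 77898) = 1/((-43 + 25/43) + 77898) = 1/(-1824/43 + 77898) = 1/(3347790/43) = 43/3347790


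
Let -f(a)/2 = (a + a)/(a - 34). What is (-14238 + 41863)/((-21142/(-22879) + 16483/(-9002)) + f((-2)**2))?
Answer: -85343331596250/1154260031 ≈ -73938.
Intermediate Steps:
f(a) = -4*a/(-34 + a) (f(a) = -2*(a + a)/(a - 34) = -2*2*a/(-34 + a) = -4*a/(-34 + a))
(-14238 + 41863)/((-21142/(-22879) + 16483/(-9002)) + f((-2)**2)) = (-14238 + 41863)/((-21142/(-22879) + 16483/(-9002)) - 4*(-2)**2/(-34 + (-2)**2)) = 27625/((-21142*(-1/22879) + 16483*(-1/9002)) - 4*4/(-34 + 4)) = 27625/((21142/22879 - 16483/9002) - 4*4/(-30)) = 27625/(-186794273/205956758 - 4*4*(-1/30)) = 27625/(-186794273/205956758 + 8/15) = 27625/(-1154260031/3089351370) = 27625*(-3089351370/1154260031) = -85343331596250/1154260031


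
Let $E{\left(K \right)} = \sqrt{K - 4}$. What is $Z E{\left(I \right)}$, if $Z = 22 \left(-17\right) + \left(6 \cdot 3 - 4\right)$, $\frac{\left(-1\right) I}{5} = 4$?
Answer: $- 720 i \sqrt{6} \approx - 1763.6 i$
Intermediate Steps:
$I = -20$ ($I = \left(-5\right) 4 = -20$)
$E{\left(K \right)} = \sqrt{-4 + K}$
$Z = -360$ ($Z = -374 + \left(18 - 4\right) = -374 + 14 = -360$)
$Z E{\left(I \right)} = - 360 \sqrt{-4 - 20} = - 360 \sqrt{-24} = - 360 \cdot 2 i \sqrt{6} = - 720 i \sqrt{6}$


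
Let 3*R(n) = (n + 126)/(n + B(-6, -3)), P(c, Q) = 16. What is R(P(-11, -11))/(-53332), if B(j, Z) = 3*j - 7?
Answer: 71/719982 ≈ 9.8614e-5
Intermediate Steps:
B(j, Z) = -7 + 3*j
R(n) = (126 + n)/(3*(-25 + n)) (R(n) = ((n + 126)/(n + (-7 + 3*(-6))))/3 = ((126 + n)/(n + (-7 - 18)))/3 = ((126 + n)/(n - 25))/3 = ((126 + n)/(-25 + n))/3 = (126 + n)/(3*(-25 + n)))
R(P(-11, -11))/(-53332) = ((126 + 16)/(3*(-25 + 16)))/(-53332) = ((⅓)*142/(-9))*(-1/53332) = ((⅓)*(-⅑)*142)*(-1/53332) = -142/27*(-1/53332) = 71/719982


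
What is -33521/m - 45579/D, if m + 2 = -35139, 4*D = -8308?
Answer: 1671314756/72987857 ≈ 22.899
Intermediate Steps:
D = -2077 (D = (1/4)*(-8308) = -2077)
m = -35141 (m = -2 - 35139 = -35141)
-33521/m - 45579/D = -33521/(-35141) - 45579/(-2077) = -33521*(-1/35141) - 45579*(-1/2077) = 33521/35141 + 45579/2077 = 1671314756/72987857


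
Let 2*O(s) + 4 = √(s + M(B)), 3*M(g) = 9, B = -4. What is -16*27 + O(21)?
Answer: -434 + √6 ≈ -431.55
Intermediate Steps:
M(g) = 3 (M(g) = (⅓)*9 = 3)
O(s) = -2 + √(3 + s)/2 (O(s) = -2 + √(s + 3)/2 = -2 + √(3 + s)/2)
-16*27 + O(21) = -16*27 + (-2 + √(3 + 21)/2) = -432 + (-2 + √24/2) = -432 + (-2 + (2*√6)/2) = -432 + (-2 + √6) = -434 + √6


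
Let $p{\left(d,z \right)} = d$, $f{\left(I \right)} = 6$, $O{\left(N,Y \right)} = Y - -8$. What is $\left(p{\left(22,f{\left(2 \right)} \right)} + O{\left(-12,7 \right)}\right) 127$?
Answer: $4699$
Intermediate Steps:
$O{\left(N,Y \right)} = 8 + Y$ ($O{\left(N,Y \right)} = Y + 8 = 8 + Y$)
$\left(p{\left(22,f{\left(2 \right)} \right)} + O{\left(-12,7 \right)}\right) 127 = \left(22 + \left(8 + 7\right)\right) 127 = \left(22 + 15\right) 127 = 37 \cdot 127 = 4699$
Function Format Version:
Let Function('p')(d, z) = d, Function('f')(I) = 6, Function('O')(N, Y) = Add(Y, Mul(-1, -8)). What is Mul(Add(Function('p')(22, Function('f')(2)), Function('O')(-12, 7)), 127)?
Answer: 4699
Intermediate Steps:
Function('O')(N, Y) = Add(8, Y) (Function('O')(N, Y) = Add(Y, 8) = Add(8, Y))
Mul(Add(Function('p')(22, Function('f')(2)), Function('O')(-12, 7)), 127) = Mul(Add(22, Add(8, 7)), 127) = Mul(Add(22, 15), 127) = Mul(37, 127) = 4699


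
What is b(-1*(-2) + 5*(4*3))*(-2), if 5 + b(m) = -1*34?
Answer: 78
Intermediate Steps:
b(m) = -39 (b(m) = -5 - 1*34 = -5 - 34 = -39)
b(-1*(-2) + 5*(4*3))*(-2) = -39*(-2) = 78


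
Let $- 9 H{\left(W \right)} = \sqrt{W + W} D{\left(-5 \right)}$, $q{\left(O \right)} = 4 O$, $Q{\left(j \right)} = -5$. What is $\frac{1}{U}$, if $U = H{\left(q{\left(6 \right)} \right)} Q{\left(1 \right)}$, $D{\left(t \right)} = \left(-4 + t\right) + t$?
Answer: $- \frac{3 \sqrt{3}}{280} \approx -0.018558$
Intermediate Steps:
$D{\left(t \right)} = -4 + 2 t$
$H{\left(W \right)} = \frac{14 \sqrt{2} \sqrt{W}}{9}$ ($H{\left(W \right)} = - \frac{\sqrt{W + W} \left(-4 + 2 \left(-5\right)\right)}{9} = - \frac{\sqrt{2 W} \left(-4 - 10\right)}{9} = - \frac{\sqrt{2} \sqrt{W} \left(-14\right)}{9} = - \frac{\left(-14\right) \sqrt{2} \sqrt{W}}{9} = \frac{14 \sqrt{2} \sqrt{W}}{9}$)
$U = - \frac{280 \sqrt{3}}{9}$ ($U = \frac{14 \sqrt{2} \sqrt{4 \cdot 6}}{9} \left(-5\right) = \frac{14 \sqrt{2} \sqrt{24}}{9} \left(-5\right) = \frac{14 \sqrt{2} \cdot 2 \sqrt{6}}{9} \left(-5\right) = \frac{56 \sqrt{3}}{9} \left(-5\right) = - \frac{280 \sqrt{3}}{9} \approx -53.886$)
$\frac{1}{U} = \frac{1}{\left(- \frac{280}{9}\right) \sqrt{3}} = - \frac{3 \sqrt{3}}{280}$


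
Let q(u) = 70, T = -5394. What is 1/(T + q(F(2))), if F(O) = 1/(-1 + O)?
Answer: -1/5324 ≈ -0.00018783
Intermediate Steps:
1/(T + q(F(2))) = 1/(-5394 + 70) = 1/(-5324) = -1/5324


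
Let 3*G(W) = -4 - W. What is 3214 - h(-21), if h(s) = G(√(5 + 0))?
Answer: 9646/3 + √5/3 ≈ 3216.1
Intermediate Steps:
G(W) = -4/3 - W/3 (G(W) = (-4 - W)/3 = -4/3 - W/3)
h(s) = -4/3 - √5/3 (h(s) = -4/3 - √(5 + 0)/3 = -4/3 - √5/3)
3214 - h(-21) = 3214 - (-4/3 - √5/3) = 3214 + (4/3 + √5/3) = 9646/3 + √5/3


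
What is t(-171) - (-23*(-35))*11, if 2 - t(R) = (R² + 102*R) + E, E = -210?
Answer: -20442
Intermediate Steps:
t(R) = 212 - R² - 102*R (t(R) = 2 - ((R² + 102*R) - 210) = 2 - (-210 + R² + 102*R) = 2 + (210 - R² - 102*R) = 212 - R² - 102*R)
t(-171) - (-23*(-35))*11 = (212 - 1*(-171)² - 102*(-171)) - (-23*(-35))*11 = (212 - 1*29241 + 17442) - 805*11 = (212 - 29241 + 17442) - 1*8855 = -11587 - 8855 = -20442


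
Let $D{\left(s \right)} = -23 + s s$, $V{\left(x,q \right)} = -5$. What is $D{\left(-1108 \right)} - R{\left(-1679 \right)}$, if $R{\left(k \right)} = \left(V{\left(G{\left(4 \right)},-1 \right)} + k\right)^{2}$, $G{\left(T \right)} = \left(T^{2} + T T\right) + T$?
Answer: $-1608215$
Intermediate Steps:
$G{\left(T \right)} = T + 2 T^{2}$ ($G{\left(T \right)} = \left(T^{2} + T^{2}\right) + T = 2 T^{2} + T = T + 2 T^{2}$)
$R{\left(k \right)} = \left(-5 + k\right)^{2}$
$D{\left(s \right)} = -23 + s^{2}$
$D{\left(-1108 \right)} - R{\left(-1679 \right)} = \left(-23 + \left(-1108\right)^{2}\right) - \left(-5 - 1679\right)^{2} = \left(-23 + 1227664\right) - \left(-1684\right)^{2} = 1227641 - 2835856 = -1608215$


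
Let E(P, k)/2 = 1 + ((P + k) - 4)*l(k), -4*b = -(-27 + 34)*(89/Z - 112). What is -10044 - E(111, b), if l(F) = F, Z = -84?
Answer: -52989409/1152 ≈ -45998.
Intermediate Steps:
b = -9497/48 (b = -(-1)*(-27 + 34)*(89/(-84) - 112)/4 = -(-1)*7*(89*(-1/84) - 112)/4 = -(-1)*7*(-89/84 - 112)/4 = -(-1)*7*(-9497/84)/4 = -(-1)*(-9497)/(4*12) = -1/4*9497/12 = -9497/48 ≈ -197.85)
E(P, k) = 2 + 2*k*(-4 + P + k) (E(P, k) = 2*(1 + ((P + k) - 4)*k) = 2*(1 + (-4 + P + k)*k) = 2*(1 + k*(-4 + P + k)) = 2 + 2*k*(-4 + P + k))
-10044 - E(111, b) = -10044 - (2 - 8*(-9497/48) + 2*(-9497/48)**2 + 2*111*(-9497/48)) = -10044 - (2 + 9497/6 + 2*(90193009/2304) - 351389/8) = -10044 - (2 + 9497/6 + 90193009/1152 - 351389/8) = -10044 - 1*41418721/1152 = -10044 - 41418721/1152 = -52989409/1152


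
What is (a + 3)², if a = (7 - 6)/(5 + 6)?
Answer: 1156/121 ≈ 9.5537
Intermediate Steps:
a = 1/11 ≈ 0.090909
(a + 3)² = (1/11 + 3)² = (34/11)² = 1156/121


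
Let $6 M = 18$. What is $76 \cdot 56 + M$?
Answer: $4259$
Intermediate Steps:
$M = 3$ ($M = \frac{1}{6} \cdot 18 = 3$)
$76 \cdot 56 + M = 76 \cdot 56 + 3 = 4256 + 3 = 4259$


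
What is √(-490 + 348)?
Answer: I*√142 ≈ 11.916*I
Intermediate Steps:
√(-490 + 348) = √(-142) = I*√142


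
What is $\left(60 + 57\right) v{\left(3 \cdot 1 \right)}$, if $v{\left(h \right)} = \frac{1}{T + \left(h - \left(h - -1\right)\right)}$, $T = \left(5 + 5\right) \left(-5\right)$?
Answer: $- \frac{39}{17} \approx -2.2941$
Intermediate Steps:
$T = -50$ ($T = 10 \left(-5\right) = -50$)
$v{\left(h \right)} = - \frac{1}{51}$ ($v{\left(h \right)} = \frac{1}{-50 + \left(h - \left(h - -1\right)\right)} = \frac{1}{-50 + \left(h - \left(h + 1\right)\right)} = \frac{1}{-50 + \left(h - \left(1 + h\right)\right)} = \frac{1}{-50 - 1} = \frac{1}{-51} = - \frac{1}{51}$)
$\left(60 + 57\right) v{\left(3 \cdot 1 \right)} = \left(60 + 57\right) \left(- \frac{1}{51}\right) = 117 \left(- \frac{1}{51}\right) = - \frac{39}{17}$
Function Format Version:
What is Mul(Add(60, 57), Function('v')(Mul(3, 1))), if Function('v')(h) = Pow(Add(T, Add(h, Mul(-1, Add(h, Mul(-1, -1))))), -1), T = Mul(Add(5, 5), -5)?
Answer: Rational(-39, 17) ≈ -2.2941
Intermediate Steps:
T = -50 (T = Mul(10, -5) = -50)
Function('v')(h) = Rational(-1, 51) (Function('v')(h) = Pow(Add(-50, Add(h, Mul(-1, Add(h, Mul(-1, -1))))), -1) = Pow(Add(-50, Add(h, Mul(-1, Add(h, 1)))), -1) = Pow(Add(-50, Add(h, Mul(-1, Add(1, h)))), -1) = Pow(Add(-50, Add(h, Add(-1, Mul(-1, h)))), -1) = Pow(Add(-50, -1), -1) = Pow(-51, -1) = Rational(-1, 51))
Mul(Add(60, 57), Function('v')(Mul(3, 1))) = Mul(Add(60, 57), Rational(-1, 51)) = Mul(117, Rational(-1, 51)) = Rational(-39, 17)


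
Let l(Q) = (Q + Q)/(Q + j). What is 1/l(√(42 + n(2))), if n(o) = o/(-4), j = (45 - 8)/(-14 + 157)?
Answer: ½ + 37*√166/23738 ≈ 0.52008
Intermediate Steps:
j = 37/143 ≈ 0.25874
n(o) = -o/4 (n(o) = o*(-¼) = -o/4)
l(Q) = 2*Q/(37/143 + Q) (l(Q) = (Q + Q)/(Q + 37/143) = (2*Q)/(37/143 + Q) = 2*Q/(37/143 + Q))
1/l(√(42 + n(2))) = 1/(286*√(42 - ¼*2)/(37 + 143*√(42 - ¼*2))) = 1/(286*√(42 - ½)/(37 + 143*√(42 - ½))) = 1/(286*√(83/2)/(37 + 143*√(83/2))) = 1/(286*(√166/2)/(37 + 143*(√166/2))) = 1/(286*(√166/2)/(37 + 143*√166/2)) = 1/(143*√166/(37 + 143*√166/2)) = √166*(37 + 143*√166/2)/23738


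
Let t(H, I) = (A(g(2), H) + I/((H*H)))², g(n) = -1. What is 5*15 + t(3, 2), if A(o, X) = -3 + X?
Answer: 6079/81 ≈ 75.049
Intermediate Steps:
t(H, I) = (-3 + H + I/H²)² (t(H, I) = ((-3 + H) + I/((H*H)))² = ((-3 + H) + I/(H²))² = ((-3 + H) + I/H²)² = (-3 + H + I/H²)²)
5*15 + t(3, 2) = 5*15 + (2 + 3²*(-3 + 3))²/3⁴ = 75 + (2 + 9*0)²/81 = 75 + (2 + 0)²/81 = 75 + (1/81)*2² = 75 + (1/81)*4 = 75 + 4/81 = 6079/81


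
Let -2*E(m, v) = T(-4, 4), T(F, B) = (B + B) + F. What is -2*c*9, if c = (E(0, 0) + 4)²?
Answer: -72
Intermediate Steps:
T(F, B) = F + 2*B (T(F, B) = 2*B + F = F + 2*B)
E(m, v) = -2 (E(m, v) = -(-4 + 2*4)/2 = -(-4 + 8)/2 = -½*4 = -2)
c = 4 (c = (-2 + 4)² = 2² = 4)
-2*c*9 = -2*4*9 = -8*9 = -72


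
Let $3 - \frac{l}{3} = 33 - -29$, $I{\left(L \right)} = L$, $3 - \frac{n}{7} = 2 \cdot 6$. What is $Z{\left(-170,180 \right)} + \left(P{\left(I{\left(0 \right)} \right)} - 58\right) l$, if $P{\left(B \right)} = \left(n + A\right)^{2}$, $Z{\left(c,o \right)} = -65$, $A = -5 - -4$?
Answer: $-714791$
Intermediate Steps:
$A = -1$ ($A = -5 + 4 = -1$)
$n = -63$ ($n = 21 - 7 \cdot 2 \cdot 6 = 21 - 84 = -63$)
$P{\left(B \right)} = 4096$ ($P{\left(B \right)} = \left(-63 - 1\right)^{2} = \left(-64\right)^{2} = 4096$)
$l = -177$ ($l = 9 - 3 \left(33 - -29\right) = 9 - 3 \left(33 + 29\right) = 9 - 186 = -177$)
$Z{\left(-170,180 \right)} + \left(P{\left(I{\left(0 \right)} \right)} - 58\right) l = -65 + \left(4096 - 58\right) \left(-177\right) = -65 + 4038 \left(-177\right) = -65 - 714726 = -714791$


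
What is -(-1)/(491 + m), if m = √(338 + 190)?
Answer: 491/240553 - 4*√33/240553 ≈ 0.0019456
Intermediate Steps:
m = 4*√33 (m = √528 = 4*√33 ≈ 22.978)
-(-1)/(491 + m) = -(-1)/(491 + 4*√33) = 1/(491 + 4*√33)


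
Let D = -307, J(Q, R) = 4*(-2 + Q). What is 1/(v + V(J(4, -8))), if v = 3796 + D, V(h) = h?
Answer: 1/3497 ≈ 0.00028596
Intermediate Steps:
J(Q, R) = -8 + 4*Q
v = 3489 (v = 3796 - 307 = 3489)
1/(v + V(J(4, -8))) = 1/(3489 + (-8 + 4*4)) = 1/(3489 + (-8 + 16)) = 1/(3489 + 8) = 1/3497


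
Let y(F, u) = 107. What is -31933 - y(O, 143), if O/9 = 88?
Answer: -32040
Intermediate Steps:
O = 792 (O = 9*88 = 792)
-31933 - y(O, 143) = -31933 - 1*107 = -31933 - 107 = -32040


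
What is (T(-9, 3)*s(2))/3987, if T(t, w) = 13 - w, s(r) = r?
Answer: 20/3987 ≈ 0.0050163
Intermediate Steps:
(T(-9, 3)*s(2))/3987 = ((13 - 1*3)*2)/3987 = ((13 - 3)*2)*(1/3987) = (10*2)*(1/3987) = 20*(1/3987) = 20/3987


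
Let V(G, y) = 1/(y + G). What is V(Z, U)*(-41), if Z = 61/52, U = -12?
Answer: 2132/563 ≈ 3.7869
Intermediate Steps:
Z = 61/52 (Z = 61*(1/52) = 61/52 ≈ 1.1731)
V(G, y) = 1/(G + y)
V(Z, U)*(-41) = -41/(61/52 - 12) = -41/(-563/52) = -52/563*(-41) = 2132/563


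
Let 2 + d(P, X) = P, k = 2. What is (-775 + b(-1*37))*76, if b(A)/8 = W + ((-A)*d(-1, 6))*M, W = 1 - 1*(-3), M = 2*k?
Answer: -326420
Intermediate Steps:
d(P, X) = -2 + P
M = 4 (M = 2*2 = 4)
W = 4 (W = 1 + 3 = 4)
b(A) = 32 + 96*A (b(A) = 8*(4 + ((-A)*(-2 - 1))*4) = 8*(4 + (-A*(-3))*4) = 8*(4 + (3*A)*4) = 8*(4 + 12*A) = 32 + 96*A)
(-775 + b(-1*37))*76 = (-775 + (32 + 96*(-1*37)))*76 = (-775 + (32 + 96*(-37)))*76 = (-775 + (32 - 3552))*76 = (-775 - 3520)*76 = -4295*76 = -326420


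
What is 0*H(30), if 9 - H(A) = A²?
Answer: 0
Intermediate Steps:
H(A) = 9 - A²
0*H(30) = 0*(9 - 1*30²) = 0*(9 - 1*900) = 0*(9 - 900) = 0*(-891) = 0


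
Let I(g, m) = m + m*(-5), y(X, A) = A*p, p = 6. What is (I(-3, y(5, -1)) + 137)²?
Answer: 25921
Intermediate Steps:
y(X, A) = 6*A (y(X, A) = A*6 = 6*A)
I(g, m) = -4*m (I(g, m) = m - 5*m = -4*m)
(I(-3, y(5, -1)) + 137)² = (-24*(-1) + 137)² = (-4*(-6) + 137)² = (24 + 137)² = 161² = 25921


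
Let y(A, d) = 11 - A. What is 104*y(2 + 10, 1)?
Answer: -104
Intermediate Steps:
104*y(2 + 10, 1) = 104*(11 - (2 + 10)) = 104*(11 - 1*12) = 104*(11 - 12) = 104*(-1) = -104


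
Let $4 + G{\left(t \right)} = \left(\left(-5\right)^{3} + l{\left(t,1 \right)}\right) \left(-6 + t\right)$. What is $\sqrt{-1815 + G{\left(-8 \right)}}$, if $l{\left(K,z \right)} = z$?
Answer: $i \sqrt{83} \approx 9.1104 i$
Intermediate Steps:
$G{\left(t \right)} = 740 - 124 t$ ($G{\left(t \right)} = -4 + \left(\left(-5\right)^{3} + 1\right) \left(-6 + t\right) = -4 + \left(-125 + 1\right) \left(-6 + t\right) = -4 - 124 \left(-6 + t\right) = -4 - \left(-744 + 124 t\right) = 740 - 124 t$)
$\sqrt{-1815 + G{\left(-8 \right)}} = \sqrt{-1815 + \left(740 - -992\right)} = \sqrt{-1815 + \left(740 + 992\right)} = \sqrt{-1815 + 1732} = \sqrt{-83} = i \sqrt{83}$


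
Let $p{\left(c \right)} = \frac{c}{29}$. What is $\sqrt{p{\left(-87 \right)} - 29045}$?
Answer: $2 i \sqrt{7262} \approx 170.43 i$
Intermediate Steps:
$p{\left(c \right)} = \frac{c}{29}$ ($p{\left(c \right)} = c \frac{1}{29} = \frac{c}{29}$)
$\sqrt{p{\left(-87 \right)} - 29045} = \sqrt{\frac{1}{29} \left(-87\right) - 29045} = \sqrt{-3 - 29045} = \sqrt{-29048} = 2 i \sqrt{7262}$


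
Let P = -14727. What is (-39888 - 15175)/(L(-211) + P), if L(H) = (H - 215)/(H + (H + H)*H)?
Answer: 4891301353/1308214563 ≈ 3.7389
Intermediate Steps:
L(H) = (-215 + H)/(H + 2*H²) (L(H) = (-215 + H)/(H + (2*H)*H) = (-215 + H)/(H + 2*H²))
(-39888 - 15175)/(L(-211) + P) = (-39888 - 15175)/((-215 - 211)/((-211)*(1 + 2*(-211))) - 14727) = -55063/(-1/211*(-426)/(1 - 422) - 14727) = -55063/(-1/211*(-426)/(-421) - 14727) = -55063/(-1/211*(-1/421)*(-426) - 14727) = -55063/(-426/88831 - 14727) = -55063/(-1308214563/88831) = -55063*(-88831/1308214563) = 4891301353/1308214563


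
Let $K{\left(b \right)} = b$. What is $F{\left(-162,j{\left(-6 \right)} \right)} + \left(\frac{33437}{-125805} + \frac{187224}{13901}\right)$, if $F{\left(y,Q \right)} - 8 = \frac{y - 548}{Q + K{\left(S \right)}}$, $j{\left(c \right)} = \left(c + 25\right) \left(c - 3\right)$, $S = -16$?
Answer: $\frac{8175512280851}{327028462035} \approx 24.999$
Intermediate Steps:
$j{\left(c \right)} = \left(-3 + c\right) \left(25 + c\right)$ ($j{\left(c \right)} = \left(25 + c\right) \left(-3 + c\right) = \left(-3 + c\right) \left(25 + c\right)$)
$F{\left(y,Q \right)} = 8 + \frac{-548 + y}{-16 + Q}$ ($F{\left(y,Q \right)} = 8 + \frac{y - 548}{Q - 16} = 8 + \frac{-548 + y}{-16 + Q}$)
$F{\left(-162,j{\left(-6 \right)} \right)} + \left(\frac{33437}{-125805} + \frac{187224}{13901}\right) = \frac{-676 - 162 + 8 \left(-75 + \left(-6\right)^{2} + 22 \left(-6\right)\right)}{-16 + \left(-75 + \left(-6\right)^{2} + 22 \left(-6\right)\right)} + \left(\frac{33437}{-125805} + \frac{187224}{13901}\right) = \frac{-676 - 162 + 8 \left(-75 + 36 - 132\right)}{-16 - 171} + \left(33437 \left(- \frac{1}{125805}\right) + 187224 \cdot \frac{1}{13901}\right) = \frac{-676 - 162 + 8 \left(-171\right)}{-16 - 171} + \left(- \frac{33437}{125805} + \frac{187224}{13901}\right) = \frac{-676 - 162 - 1368}{-187} + \frac{23088907583}{1748815305} = \left(- \frac{1}{187}\right) \left(-2206\right) + \frac{23088907583}{1748815305} = \frac{2206}{187} + \frac{23088907583}{1748815305} = \frac{8175512280851}{327028462035}$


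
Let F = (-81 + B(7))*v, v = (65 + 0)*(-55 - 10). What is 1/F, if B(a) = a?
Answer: 1/312650 ≈ 3.1985e-6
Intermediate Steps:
v = -4225 (v = 65*(-65) = -4225)
F = 312650 (F = (-81 + 7)*(-4225) = -74*(-4225) = 312650)
1/F = 1/312650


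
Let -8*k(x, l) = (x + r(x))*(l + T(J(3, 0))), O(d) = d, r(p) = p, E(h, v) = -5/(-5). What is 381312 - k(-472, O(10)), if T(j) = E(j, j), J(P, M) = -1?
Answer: 380014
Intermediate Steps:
E(h, v) = 1 (E(h, v) = -5*(-⅕) = 1)
T(j) = 1
k(x, l) = -x*(1 + l)/4 (k(x, l) = -(x + x)*(l + 1)/8 = -2*x*(1 + l)/8 = -x*(1 + l)/4)
381312 - k(-472, O(10)) = 381312 - (-472)*(-1 - 1*10)/4 = 381312 - (-472)*(-1 - 10)/4 = 381312 - (-472)*(-11)/4 = 381312 - 1*1298 = 381312 - 1298 = 380014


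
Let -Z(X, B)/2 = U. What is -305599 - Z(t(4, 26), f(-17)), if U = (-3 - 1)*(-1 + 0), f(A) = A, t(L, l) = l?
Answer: -305591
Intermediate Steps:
U = 4 (U = -4*(-1) = 4)
Z(X, B) = -8 (Z(X, B) = -2*4 = -8)
-305599 - Z(t(4, 26), f(-17)) = -305599 - 1*(-8) = -305599 + 8 = -305591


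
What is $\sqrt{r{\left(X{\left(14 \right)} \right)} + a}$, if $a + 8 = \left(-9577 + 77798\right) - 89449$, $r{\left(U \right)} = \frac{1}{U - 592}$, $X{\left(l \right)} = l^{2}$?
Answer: $\frac{i \sqrt{92504027}}{66} \approx 145.73 i$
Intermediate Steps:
$r{\left(U \right)} = \frac{1}{-592 + U}$
$a = -21236$ ($a = -8 + \left(\left(-9577 + 77798\right) - 89449\right) = -8 + \left(68221 - 89449\right) = -8 - 21228 = -21236$)
$\sqrt{r{\left(X{\left(14 \right)} \right)} + a} = \sqrt{\frac{1}{-592 + 14^{2}} - 21236} = \sqrt{\frac{1}{-592 + 196} - 21236} = \sqrt{\frac{1}{-396} - 21236} = \sqrt{- \frac{1}{396} - 21236} = \sqrt{- \frac{8409457}{396}} = \frac{i \sqrt{92504027}}{66}$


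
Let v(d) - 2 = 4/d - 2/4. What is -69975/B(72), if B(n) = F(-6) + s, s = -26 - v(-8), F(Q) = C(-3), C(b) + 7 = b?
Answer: 69975/37 ≈ 1891.2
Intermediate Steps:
v(d) = 3/2 + 4/d (v(d) = 2 + (4/d - 2/4) = 2 + (4/d - 2*¼) = 2 + (4/d - ½) = 2 + (-½ + 4/d) = 3/2 + 4/d)
C(b) = -7 + b
F(Q) = -10 (F(Q) = -7 - 3 = -10)
s = -27 (s = -26 - (3/2 + 4/(-8)) = -26 - (3/2 + 4*(-⅛)) = -26 - (3/2 - ½) = -26 - 1*1 = -26 - 1 = -27)
B(n) = -37 (B(n) = -10 - 27 = -37)
-69975/B(72) = -69975/(-37) = -69975*(-1/37) = 69975/37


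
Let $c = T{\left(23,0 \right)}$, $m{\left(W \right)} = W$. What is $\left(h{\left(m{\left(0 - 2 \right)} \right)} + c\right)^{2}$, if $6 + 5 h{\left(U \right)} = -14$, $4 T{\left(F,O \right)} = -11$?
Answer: $\frac{729}{16} \approx 45.563$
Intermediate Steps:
$T{\left(F,O \right)} = - \frac{11}{4}$ ($T{\left(F,O \right)} = \frac{1}{4} \left(-11\right) = - \frac{11}{4}$)
$h{\left(U \right)} = -4$ ($h{\left(U \right)} = - \frac{6}{5} + \frac{1}{5} \left(-14\right) = - \frac{6}{5} - \frac{14}{5} = -4$)
$c = - \frac{11}{4} \approx -2.75$
$\left(h{\left(m{\left(0 - 2 \right)} \right)} + c\right)^{2} = \left(-4 - \frac{11}{4}\right)^{2} = \left(- \frac{27}{4}\right)^{2} = \frac{729}{16}$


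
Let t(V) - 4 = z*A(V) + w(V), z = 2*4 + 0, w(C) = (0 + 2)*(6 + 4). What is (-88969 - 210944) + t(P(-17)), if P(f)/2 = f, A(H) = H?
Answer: -300161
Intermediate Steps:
w(C) = 20 (w(C) = 2*10 = 20)
z = 8 (z = 8 + 0 = 8)
P(f) = 2*f
t(V) = 24 + 8*V (t(V) = 4 + (8*V + 20) = 4 + (20 + 8*V) = 24 + 8*V)
(-88969 - 210944) + t(P(-17)) = (-88969 - 210944) + (24 + 8*(2*(-17))) = -299913 + (24 + 8*(-34)) = -299913 + (24 - 272) = -299913 - 248 = -300161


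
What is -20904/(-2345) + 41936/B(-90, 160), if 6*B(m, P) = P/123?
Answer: 1354071/7 ≈ 1.9344e+5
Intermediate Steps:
B(m, P) = P/738 (B(m, P) = (P/123)/6 = P/738)
-20904/(-2345) + 41936/B(-90, 160) = -20904/(-2345) + 41936/(((1/738)*160)) = -20904*(-1/2345) + 41936/(80/369) = 312/35 + 41936*(369/80) = 312/35 + 967149/5 = 1354071/7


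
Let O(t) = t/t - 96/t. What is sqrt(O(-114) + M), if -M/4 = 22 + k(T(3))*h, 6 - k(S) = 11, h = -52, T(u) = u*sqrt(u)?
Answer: I*sqrt(406543)/19 ≈ 33.558*I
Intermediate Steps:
T(u) = u**(3/2)
k(S) = -5 (k(S) = 6 - 1*11 = 6 - 11 = -5)
O(t) = 1 - 96/t
M = -1128 (M = -4*(22 - 5*(-52)) = -4*(22 + 260) = -4*282 = -1128)
sqrt(O(-114) + M) = sqrt((-96 - 114)/(-114) - 1128) = sqrt(-1/114*(-210) - 1128) = sqrt(35/19 - 1128) = sqrt(-21397/19) = I*sqrt(406543)/19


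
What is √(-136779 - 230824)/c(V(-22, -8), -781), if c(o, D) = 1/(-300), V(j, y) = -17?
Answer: -300*I*√367603 ≈ -1.8189e+5*I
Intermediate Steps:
c(o, D) = -1/300
√(-136779 - 230824)/c(V(-22, -8), -781) = √(-136779 - 230824)/(-1/300) = √(-367603)*(-300) = (I*√367603)*(-300) = -300*I*√367603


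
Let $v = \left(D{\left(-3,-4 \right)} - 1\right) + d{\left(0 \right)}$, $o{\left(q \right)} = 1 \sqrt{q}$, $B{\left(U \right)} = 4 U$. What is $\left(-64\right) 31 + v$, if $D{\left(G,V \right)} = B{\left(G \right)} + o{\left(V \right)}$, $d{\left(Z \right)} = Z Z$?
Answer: $-1997 + 2 i \approx -1997.0 + 2.0 i$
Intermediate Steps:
$d{\left(Z \right)} = Z^{2}$
$o{\left(q \right)} = \sqrt{q}$
$D{\left(G,V \right)} = \sqrt{V} + 4 G$ ($D{\left(G,V \right)} = 4 G + \sqrt{V} = \sqrt{V} + 4 G$)
$v = -13 + 2 i$ ($v = \left(\left(\sqrt{-4} + 4 \left(-3\right)\right) - 1\right) + 0^{2} = \left(\left(2 i - 12\right) - 1\right) + 0 = \left(\left(-12 + 2 i\right) - 1\right) + 0 = \left(-13 + 2 i\right) + 0 = -13 + 2 i \approx -13.0 + 2.0 i$)
$\left(-64\right) 31 + v = \left(-64\right) 31 - \left(13 - 2 i\right) = -1984 - \left(13 - 2 i\right) = -1997 + 2 i$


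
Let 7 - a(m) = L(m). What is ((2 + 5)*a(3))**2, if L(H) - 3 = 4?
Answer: 0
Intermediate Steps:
L(H) = 7 (L(H) = 3 + 4 = 7)
a(m) = 0 (a(m) = 7 - 1*7 = 7 - 7 = 0)
((2 + 5)*a(3))**2 = ((2 + 5)*0)**2 = (7*0)**2 = 0**2 = 0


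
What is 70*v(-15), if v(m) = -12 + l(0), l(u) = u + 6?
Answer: -420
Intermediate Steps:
l(u) = 6 + u
v(m) = -6 (v(m) = -12 + (6 + 0) = -12 + 6 = -6)
70*v(-15) = 70*(-6) = -420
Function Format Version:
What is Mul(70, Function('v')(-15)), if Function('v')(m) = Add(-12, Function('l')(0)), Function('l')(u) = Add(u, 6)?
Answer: -420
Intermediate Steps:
Function('l')(u) = Add(6, u)
Function('v')(m) = -6 (Function('v')(m) = Add(-12, Add(6, 0)) = Add(-12, 6) = -6)
Mul(70, Function('v')(-15)) = Mul(70, -6) = -420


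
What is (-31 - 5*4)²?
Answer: 2601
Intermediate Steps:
(-31 - 5*4)² = (-31 - 20)² = (-51)² = 2601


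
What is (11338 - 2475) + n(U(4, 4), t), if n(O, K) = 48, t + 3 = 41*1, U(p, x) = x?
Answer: 8911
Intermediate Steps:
t = 38 (t = -3 + 41*1 = -3 + 41 = 38)
(11338 - 2475) + n(U(4, 4), t) = (11338 - 2475) + 48 = 8863 + 48 = 8911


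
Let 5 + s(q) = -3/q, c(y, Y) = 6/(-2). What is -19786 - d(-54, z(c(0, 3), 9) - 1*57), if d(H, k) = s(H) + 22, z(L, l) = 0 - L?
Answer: -356455/18 ≈ -19803.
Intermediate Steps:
c(y, Y) = -3 (c(y, Y) = 6*(-½) = -3)
s(q) = -5 - 3/q
z(L, l) = -L
d(H, k) = 17 - 3/H (d(H, k) = (-5 - 3/H) + 22 = 17 - 3/H)
-19786 - d(-54, z(c(0, 3), 9) - 1*57) = -19786 - (17 - 3/(-54)) = -19786 - (17 - 3*(-1/54)) = -19786 - (17 + 1/18) = -19786 - 1*307/18 = -19786 - 307/18 = -356455/18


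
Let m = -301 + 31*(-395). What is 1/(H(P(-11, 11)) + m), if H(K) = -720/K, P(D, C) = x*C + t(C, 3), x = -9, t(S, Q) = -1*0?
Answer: -11/137926 ≈ -7.9753e-5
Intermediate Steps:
t(S, Q) = 0
P(D, C) = -9*C (P(D, C) = -9*C + 0 = -9*C)
m = -12546 (m = -301 - 12245 = -12546)
1/(H(P(-11, 11)) + m) = 1/(-720/((-9*11)) - 12546) = 1/(-720/(-99) - 12546) = 1/(-720*(-1/99) - 12546) = 1/(80/11 - 12546) = 1/(-137926/11) = -11/137926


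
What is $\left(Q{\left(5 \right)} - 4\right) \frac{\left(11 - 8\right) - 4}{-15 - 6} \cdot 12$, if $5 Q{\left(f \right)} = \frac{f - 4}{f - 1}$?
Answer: $- \frac{79}{35} \approx -2.2571$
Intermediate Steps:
$Q{\left(f \right)} = \frac{-4 + f}{5 \left(-1 + f\right)}$ ($Q{\left(f \right)} = \frac{\left(f - 4\right) \frac{1}{f - 1}}{5} = \frac{\left(-4 + f\right) \frac{1}{-1 + f}}{5} = \frac{\frac{1}{-1 + f} \left(-4 + f\right)}{5} = \frac{-4 + f}{5 \left(-1 + f\right)}$)
$\left(Q{\left(5 \right)} - 4\right) \frac{\left(11 - 8\right) - 4}{-15 - 6} \cdot 12 = \left(\frac{-4 + 5}{5 \left(-1 + 5\right)} - 4\right) \frac{\left(11 - 8\right) - 4}{-15 - 6} \cdot 12 = \left(\frac{1}{5} \cdot \frac{1}{4} \cdot 1 - 4\right) \frac{\left(11 - 8\right) - 4}{-21} \cdot 12 = \left(\frac{1}{5} \cdot \frac{1}{4} \cdot 1 - 4\right) \left(3 - 4\right) \left(- \frac{1}{21}\right) 12 = \left(\frac{1}{20} - 4\right) \left(\left(-1\right) \left(- \frac{1}{21}\right)\right) 12 = \left(- \frac{79}{20}\right) \frac{1}{21} \cdot 12 = \left(- \frac{79}{420}\right) 12 = - \frac{79}{35}$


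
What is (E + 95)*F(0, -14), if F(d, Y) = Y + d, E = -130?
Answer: 490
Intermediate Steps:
(E + 95)*F(0, -14) = (-130 + 95)*(-14 + 0) = -35*(-14) = 490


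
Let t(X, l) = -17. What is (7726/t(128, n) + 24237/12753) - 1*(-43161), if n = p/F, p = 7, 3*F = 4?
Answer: 1028803368/24089 ≈ 42708.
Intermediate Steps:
F = 4/3 (F = (⅓)*4 = 4/3 ≈ 1.3333)
n = 21/4 (n = 7/(4/3) = 7*(¾) = 21/4 ≈ 5.2500)
(7726/t(128, n) + 24237/12753) - 1*(-43161) = (7726/(-17) + 24237/12753) - 1*(-43161) = (7726*(-1/17) + 24237*(1/12753)) + 43161 = (-7726/17 + 2693/1417) + 43161 = -10901961/24089 + 43161 = 1028803368/24089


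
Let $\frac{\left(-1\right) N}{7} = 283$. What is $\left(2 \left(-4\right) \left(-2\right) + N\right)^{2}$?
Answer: $3861225$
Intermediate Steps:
$N = -1981$ ($N = \left(-7\right) 283 = -1981$)
$\left(2 \left(-4\right) \left(-2\right) + N\right)^{2} = \left(2 \left(-4\right) \left(-2\right) - 1981\right)^{2} = \left(\left(-8\right) \left(-2\right) - 1981\right)^{2} = \left(16 - 1981\right)^{2} = \left(-1965\right)^{2} = 3861225$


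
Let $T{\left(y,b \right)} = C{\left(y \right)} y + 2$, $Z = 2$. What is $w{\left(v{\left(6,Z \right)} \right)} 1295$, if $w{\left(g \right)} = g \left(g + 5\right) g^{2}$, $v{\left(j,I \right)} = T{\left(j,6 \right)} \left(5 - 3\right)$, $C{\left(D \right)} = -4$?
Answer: $4302217920$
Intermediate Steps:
$T{\left(y,b \right)} = 2 - 4 y$ ($T{\left(y,b \right)} = - 4 y + 2 = 2 - 4 y$)
$v{\left(j,I \right)} = 4 - 8 j$ ($v{\left(j,I \right)} = \left(2 - 4 j\right) \left(5 - 3\right) = \left(2 - 4 j\right) 2 = 4 - 8 j$)
$w{\left(g \right)} = g^{3} \left(5 + g\right)$ ($w{\left(g \right)} = g \left(5 + g\right) g^{2} = g^{3} \left(5 + g\right)$)
$w{\left(v{\left(6,Z \right)} \right)} 1295 = \left(4 - 48\right)^{3} \left(5 + \left(4 - 48\right)\right) 1295 = \left(-44\right)^{3} \left(5 - 44\right) 1295 = \left(-85184\right) \left(-39\right) 1295 = 3322176 \cdot 1295 = 4302217920$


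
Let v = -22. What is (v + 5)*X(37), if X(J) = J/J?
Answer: -17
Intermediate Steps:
X(J) = 1
(v + 5)*X(37) = (-22 + 5)*1 = -17*1 = -17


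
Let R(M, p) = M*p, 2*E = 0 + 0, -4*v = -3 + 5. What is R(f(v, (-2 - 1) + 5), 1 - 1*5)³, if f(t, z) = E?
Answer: 0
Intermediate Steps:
v = -½ (v = -(-3 + 5)/4 = -¼*2 = -½ ≈ -0.50000)
E = 0 (E = (0 + 0)/2 = (½)*0 = 0)
f(t, z) = 0
R(f(v, (-2 - 1) + 5), 1 - 1*5)³ = (0*(1 - 1*5))³ = (0*(1 - 5))³ = (0*(-4))³ = 0³ = 0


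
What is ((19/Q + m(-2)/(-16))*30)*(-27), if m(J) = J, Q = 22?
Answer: -35235/44 ≈ -800.79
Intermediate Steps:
((19/Q + m(-2)/(-16))*30)*(-27) = ((19/22 - 2/(-16))*30)*(-27) = ((19*(1/22) - 2*(-1/16))*30)*(-27) = ((19/22 + ⅛)*30)*(-27) = ((87/88)*30)*(-27) = (1305/44)*(-27) = -35235/44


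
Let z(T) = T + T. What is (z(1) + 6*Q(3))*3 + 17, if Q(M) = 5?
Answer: 113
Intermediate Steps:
z(T) = 2*T
(z(1) + 6*Q(3))*3 + 17 = (2*1 + 6*5)*3 + 17 = (2 + 30)*3 + 17 = 32*3 + 17 = 96 + 17 = 113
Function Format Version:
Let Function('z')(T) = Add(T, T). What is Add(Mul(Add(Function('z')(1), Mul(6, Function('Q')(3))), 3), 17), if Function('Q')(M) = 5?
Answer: 113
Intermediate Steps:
Function('z')(T) = Mul(2, T)
Add(Mul(Add(Function('z')(1), Mul(6, Function('Q')(3))), 3), 17) = Add(Mul(Add(Mul(2, 1), Mul(6, 5)), 3), 17) = Add(Mul(Add(2, 30), 3), 17) = Add(Mul(32, 3), 17) = Add(96, 17) = 113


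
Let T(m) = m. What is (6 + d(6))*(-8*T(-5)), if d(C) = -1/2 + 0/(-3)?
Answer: 220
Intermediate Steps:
d(C) = -½ (d(C) = -1*½ + 0*(-⅓) = -½ + 0 = -½)
(6 + d(6))*(-8*T(-5)) = (6 - ½)*(-8*(-5)) = (11/2)*40 = 220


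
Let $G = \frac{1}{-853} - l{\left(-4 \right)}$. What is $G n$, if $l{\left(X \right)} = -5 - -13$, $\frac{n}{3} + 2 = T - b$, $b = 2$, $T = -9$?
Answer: $\frac{266175}{853} \approx 312.05$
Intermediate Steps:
$n = -39$ ($n = -6 + 3 \left(-9 - 2\right) = -6 + 3 \left(-11\right) = -6 - 33 = -39$)
$l{\left(X \right)} = 8$ ($l{\left(X \right)} = -5 + 13 = 8$)
$G = - \frac{6825}{853}$ ($G = \frac{1}{-853} - 8 = - \frac{1}{853} - 8 = - \frac{6825}{853} \approx -8.0012$)
$G n = \left(- \frac{6825}{853}\right) \left(-39\right) = \frac{266175}{853}$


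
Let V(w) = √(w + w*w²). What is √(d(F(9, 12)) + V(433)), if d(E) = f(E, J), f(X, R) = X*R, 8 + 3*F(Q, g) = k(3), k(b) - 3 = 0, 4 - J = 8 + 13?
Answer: √(255 + 9*√81183170)/3 ≈ 95.071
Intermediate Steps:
J = -17 (J = 4 - (8 + 13) = 4 - 1*21 = 4 - 21 = -17)
k(b) = 3 (k(b) = 3 + 0 = 3)
F(Q, g) = -5/3 (F(Q, g) = -8/3 + (⅓)*3 = -8/3 + 1 = -5/3)
V(w) = √(w + w³)
f(X, R) = R*X
d(E) = -17*E
√(d(F(9, 12)) + V(433)) = √(-17*(-5/3) + √(433 + 433³)) = √(85/3 + √(433 + 81182737)) = √(85/3 + √81183170)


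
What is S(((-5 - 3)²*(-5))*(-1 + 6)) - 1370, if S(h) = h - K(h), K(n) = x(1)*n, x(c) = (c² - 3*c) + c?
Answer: -4570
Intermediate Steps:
x(c) = c² - 2*c
K(n) = -n (K(n) = (1*(-2 + 1))*n = (1*(-1))*n = -n)
S(h) = 2*h (S(h) = h - (-1)*h = h + h = 2*h)
S(((-5 - 3)²*(-5))*(-1 + 6)) - 1370 = 2*(((-5 - 3)²*(-5))*(-1 + 6)) - 1370 = 2*(((-8)²*(-5))*5) - 1370 = 2*((64*(-5))*5) - 1370 = 2*(-320*5) - 1370 = 2*(-1600) - 1370 = -3200 - 1370 = -4570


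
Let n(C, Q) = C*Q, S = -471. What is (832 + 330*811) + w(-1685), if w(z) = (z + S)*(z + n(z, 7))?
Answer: 29331342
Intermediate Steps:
w(z) = 8*z*(-471 + z) (w(z) = (z - 471)*(z + z*7) = (-471 + z)*(z + 7*z) = (-471 + z)*(8*z) = 8*z*(-471 + z))
(832 + 330*811) + w(-1685) = (832 + 330*811) + 8*(-1685)*(-471 - 1685) = (832 + 267630) + 8*(-1685)*(-2156) = 268462 + 29062880 = 29331342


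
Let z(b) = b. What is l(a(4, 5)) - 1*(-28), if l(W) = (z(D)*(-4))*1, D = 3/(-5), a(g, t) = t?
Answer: 152/5 ≈ 30.400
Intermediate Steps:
D = -⅗ (D = 3*(-⅕) = -⅗ ≈ -0.60000)
l(W) = 12/5 (l(W) = -⅗*(-4)*1 = (12/5)*1 = 12/5)
l(a(4, 5)) - 1*(-28) = 12/5 - 1*(-28) = 12/5 + 28 = 152/5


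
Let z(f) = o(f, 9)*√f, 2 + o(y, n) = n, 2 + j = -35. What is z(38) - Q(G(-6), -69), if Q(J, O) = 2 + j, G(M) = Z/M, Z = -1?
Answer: 35 + 7*√38 ≈ 78.151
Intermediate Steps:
j = -37 (j = -2 - 35 = -37)
o(y, n) = -2 + n
G(M) = -1/M
Q(J, O) = -35 (Q(J, O) = 2 - 37 = -35)
z(f) = 7*√f (z(f) = (-2 + 9)*√f = 7*√f)
z(38) - Q(G(-6), -69) = 7*√38 - 1*(-35) = 7*√38 + 35 = 35 + 7*√38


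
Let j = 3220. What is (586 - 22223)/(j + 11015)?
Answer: -21637/14235 ≈ -1.5200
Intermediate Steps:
(586 - 22223)/(j + 11015) = (586 - 22223)/(3220 + 11015) = -21637/14235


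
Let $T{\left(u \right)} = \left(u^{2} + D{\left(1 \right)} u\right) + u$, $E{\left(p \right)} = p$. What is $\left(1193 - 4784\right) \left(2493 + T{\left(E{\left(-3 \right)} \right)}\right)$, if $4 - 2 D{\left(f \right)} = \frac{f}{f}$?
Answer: $- \frac{17915499}{2} \approx -8.9577 \cdot 10^{6}$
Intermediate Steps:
$D{\left(f \right)} = \frac{3}{2}$ ($D{\left(f \right)} = 2 - \frac{f \frac{1}{f}}{2} = 2 - \frac{1}{2} = \frac{3}{2}$)
$T{\left(u \right)} = u^{2} + \frac{5 u}{2}$ ($T{\left(u \right)} = \left(u^{2} + \frac{3 u}{2}\right) + u = u^{2} + \frac{5 u}{2}$)
$\left(1193 - 4784\right) \left(2493 + T{\left(E{\left(-3 \right)} \right)}\right) = \left(1193 - 4784\right) \left(2493 + \frac{1}{2} \left(-3\right) \left(5 + 2 \left(-3\right)\right)\right) = - 3591 \left(2493 + \frac{1}{2} \left(-3\right) \left(5 - 6\right)\right) = - 3591 \left(2493 + \frac{1}{2} \left(-3\right) \left(-1\right)\right) = - 3591 \left(2493 + \frac{3}{2}\right) = \left(-3591\right) \frac{4989}{2} = - \frac{17915499}{2}$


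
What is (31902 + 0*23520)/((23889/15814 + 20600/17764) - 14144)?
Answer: -746825543516/331048406369 ≈ -2.2559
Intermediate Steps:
(31902 + 0*23520)/((23889/15814 + 20600/17764) - 14144) = (31902 + 0)/((23889*(1/15814) + 20600*(1/17764)) - 14144) = 31902/((23889/15814 + 5150/4441) - 14144) = 31902/(187533149/70229974 - 14144) = 31902/(-993145219107/70229974) = 31902*(-70229974/993145219107) = -746825543516/331048406369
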